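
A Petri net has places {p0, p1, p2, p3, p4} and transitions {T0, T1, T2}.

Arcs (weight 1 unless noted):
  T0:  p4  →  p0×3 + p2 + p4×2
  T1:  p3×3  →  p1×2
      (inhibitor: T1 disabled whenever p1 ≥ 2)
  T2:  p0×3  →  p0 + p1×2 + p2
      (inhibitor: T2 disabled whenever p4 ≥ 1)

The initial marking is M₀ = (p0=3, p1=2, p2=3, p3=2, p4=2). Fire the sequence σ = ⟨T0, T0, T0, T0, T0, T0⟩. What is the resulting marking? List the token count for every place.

(p0=21, p1=2, p2=9, p3=2, p4=8)

step 1: fire T0:  (p0=3, p1=2, p2=3, p3=2, p4=2) → (p0=6, p1=2, p2=4, p3=2, p4=3)
step 2: fire T0:  (p0=6, p1=2, p2=4, p3=2, p4=3) → (p0=9, p1=2, p2=5, p3=2, p4=4)
step 3: fire T0:  (p0=9, p1=2, p2=5, p3=2, p4=4) → (p0=12, p1=2, p2=6, p3=2, p4=5)
step 4: fire T0:  (p0=12, p1=2, p2=6, p3=2, p4=5) → (p0=15, p1=2, p2=7, p3=2, p4=6)
step 5: fire T0:  (p0=15, p1=2, p2=7, p3=2, p4=6) → (p0=18, p1=2, p2=8, p3=2, p4=7)
step 6: fire T0:  (p0=18, p1=2, p2=8, p3=2, p4=7) → (p0=21, p1=2, p2=9, p3=2, p4=8)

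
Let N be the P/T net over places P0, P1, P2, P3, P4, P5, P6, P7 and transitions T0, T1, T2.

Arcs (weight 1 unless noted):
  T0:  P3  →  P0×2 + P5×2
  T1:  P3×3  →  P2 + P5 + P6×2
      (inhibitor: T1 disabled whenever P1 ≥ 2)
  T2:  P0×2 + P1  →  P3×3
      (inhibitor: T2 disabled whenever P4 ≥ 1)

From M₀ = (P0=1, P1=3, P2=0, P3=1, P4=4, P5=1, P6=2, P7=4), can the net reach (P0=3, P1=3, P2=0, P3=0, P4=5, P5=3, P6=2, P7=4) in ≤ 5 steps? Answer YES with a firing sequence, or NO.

NO — not reachable within 5 firings

depth 0: 1 marking
depth 1: 2 markings reached so far
depth 2: 2 markings reached so far
(frontier empty at depth 2; search complete)
target is not among the 2 markings reachable within 5 steps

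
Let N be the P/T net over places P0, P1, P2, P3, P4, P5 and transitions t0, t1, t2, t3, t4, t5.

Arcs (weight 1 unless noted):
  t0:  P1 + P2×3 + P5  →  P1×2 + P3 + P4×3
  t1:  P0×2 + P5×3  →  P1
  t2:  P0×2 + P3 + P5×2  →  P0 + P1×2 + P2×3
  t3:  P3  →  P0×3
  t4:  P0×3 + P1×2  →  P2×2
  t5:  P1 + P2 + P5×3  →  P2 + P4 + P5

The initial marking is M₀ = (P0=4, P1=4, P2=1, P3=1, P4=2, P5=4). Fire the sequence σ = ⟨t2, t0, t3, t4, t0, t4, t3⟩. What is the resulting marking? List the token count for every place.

step 1: fire t2:  (P0=4, P1=4, P2=1, P3=1, P4=2, P5=4) → (P0=3, P1=6, P2=4, P3=0, P4=2, P5=2)
step 2: fire t0:  (P0=3, P1=6, P2=4, P3=0, P4=2, P5=2) → (P0=3, P1=7, P2=1, P3=1, P4=5, P5=1)
step 3: fire t3:  (P0=3, P1=7, P2=1, P3=1, P4=5, P5=1) → (P0=6, P1=7, P2=1, P3=0, P4=5, P5=1)
step 4: fire t4:  (P0=6, P1=7, P2=1, P3=0, P4=5, P5=1) → (P0=3, P1=5, P2=3, P3=0, P4=5, P5=1)
step 5: fire t0:  (P0=3, P1=5, P2=3, P3=0, P4=5, P5=1) → (P0=3, P1=6, P2=0, P3=1, P4=8, P5=0)
step 6: fire t4:  (P0=3, P1=6, P2=0, P3=1, P4=8, P5=0) → (P0=0, P1=4, P2=2, P3=1, P4=8, P5=0)
step 7: fire t3:  (P0=0, P1=4, P2=2, P3=1, P4=8, P5=0) → (P0=3, P1=4, P2=2, P3=0, P4=8, P5=0)

(P0=3, P1=4, P2=2, P3=0, P4=8, P5=0)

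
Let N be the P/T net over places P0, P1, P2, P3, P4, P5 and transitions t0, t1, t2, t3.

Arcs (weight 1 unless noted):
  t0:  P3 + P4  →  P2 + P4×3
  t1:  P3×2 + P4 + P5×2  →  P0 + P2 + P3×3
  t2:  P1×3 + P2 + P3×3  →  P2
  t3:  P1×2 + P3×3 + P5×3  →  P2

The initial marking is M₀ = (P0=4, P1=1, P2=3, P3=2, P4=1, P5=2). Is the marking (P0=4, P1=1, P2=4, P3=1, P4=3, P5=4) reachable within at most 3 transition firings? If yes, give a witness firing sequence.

depth 0: 1 marking
depth 1: 3 markings reached so far
depth 2: 4 markings reached so far
depth 3: 4 markings reached so far
(frontier empty at depth 3; search complete)
target is not among the 4 markings reachable within 3 steps

NO — not reachable within 3 firings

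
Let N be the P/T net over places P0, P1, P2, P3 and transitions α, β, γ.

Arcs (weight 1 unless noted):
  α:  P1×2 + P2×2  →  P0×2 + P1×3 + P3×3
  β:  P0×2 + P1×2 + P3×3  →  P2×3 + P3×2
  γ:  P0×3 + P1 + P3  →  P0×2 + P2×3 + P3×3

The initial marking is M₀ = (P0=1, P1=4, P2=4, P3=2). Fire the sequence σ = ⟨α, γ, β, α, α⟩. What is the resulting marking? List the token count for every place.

step 1: fire α:  (P0=1, P1=4, P2=4, P3=2) → (P0=3, P1=5, P2=2, P3=5)
step 2: fire γ:  (P0=3, P1=5, P2=2, P3=5) → (P0=2, P1=4, P2=5, P3=7)
step 3: fire β:  (P0=2, P1=4, P2=5, P3=7) → (P0=0, P1=2, P2=8, P3=6)
step 4: fire α:  (P0=0, P1=2, P2=8, P3=6) → (P0=2, P1=3, P2=6, P3=9)
step 5: fire α:  (P0=2, P1=3, P2=6, P3=9) → (P0=4, P1=4, P2=4, P3=12)

(P0=4, P1=4, P2=4, P3=12)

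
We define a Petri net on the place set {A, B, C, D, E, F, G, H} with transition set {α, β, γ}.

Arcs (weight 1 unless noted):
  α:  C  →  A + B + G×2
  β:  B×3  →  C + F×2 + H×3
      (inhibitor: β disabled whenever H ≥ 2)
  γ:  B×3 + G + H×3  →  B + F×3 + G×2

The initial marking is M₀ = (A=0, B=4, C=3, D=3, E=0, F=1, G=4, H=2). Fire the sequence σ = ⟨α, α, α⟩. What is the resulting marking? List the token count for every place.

(A=3, B=7, C=0, D=3, E=0, F=1, G=10, H=2)

step 1: fire α:  (A=0, B=4, C=3, D=3, E=0, F=1, G=4, H=2) → (A=1, B=5, C=2, D=3, E=0, F=1, G=6, H=2)
step 2: fire α:  (A=1, B=5, C=2, D=3, E=0, F=1, G=6, H=2) → (A=2, B=6, C=1, D=3, E=0, F=1, G=8, H=2)
step 3: fire α:  (A=2, B=6, C=1, D=3, E=0, F=1, G=8, H=2) → (A=3, B=7, C=0, D=3, E=0, F=1, G=10, H=2)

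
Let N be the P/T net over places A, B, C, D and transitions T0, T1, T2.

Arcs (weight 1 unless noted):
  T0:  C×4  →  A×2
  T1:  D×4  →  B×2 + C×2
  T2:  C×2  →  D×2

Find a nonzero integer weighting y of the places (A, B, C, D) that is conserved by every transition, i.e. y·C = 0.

Incidence matrix C (rows=places, cols=transitions):
       T0   T1   T2
    A   2    0    0
    B   0    2    0
    C  -4    2   -2
    D   0   -4    2

Candidate y = [2, 1, 1, 1]; check y·C column-wise:
  col T0: 2·2 + 1·0 + 1·-4 + 1·0 = 0
  col T1: 2·0 + 1·2 + 1·2 + 1·-4 = 0
  col T2: 2·0 + 1·0 + 1·-2 + 1·2 = 0

y = (A:2, B:1, C:1, D:1)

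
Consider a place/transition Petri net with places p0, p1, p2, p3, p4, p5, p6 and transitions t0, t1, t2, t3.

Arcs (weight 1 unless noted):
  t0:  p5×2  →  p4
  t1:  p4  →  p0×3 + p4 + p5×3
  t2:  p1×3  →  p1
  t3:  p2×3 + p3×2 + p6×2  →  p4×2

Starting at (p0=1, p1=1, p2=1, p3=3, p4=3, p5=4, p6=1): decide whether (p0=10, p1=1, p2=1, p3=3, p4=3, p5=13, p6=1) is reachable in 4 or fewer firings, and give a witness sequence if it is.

step 1: fire t1:  (p0=1, p1=1, p2=1, p3=3, p4=3, p5=4, p6=1) → (p0=4, p1=1, p2=1, p3=3, p4=3, p5=7, p6=1)
step 2: fire t1:  (p0=4, p1=1, p2=1, p3=3, p4=3, p5=7, p6=1) → (p0=7, p1=1, p2=1, p3=3, p4=3, p5=10, p6=1)
step 3: fire t1:  (p0=7, p1=1, p2=1, p3=3, p4=3, p5=10, p6=1) → (p0=10, p1=1, p2=1, p3=3, p4=3, p5=13, p6=1)

YES — reachable via ⟨t1, t1, t1⟩ (3 firings)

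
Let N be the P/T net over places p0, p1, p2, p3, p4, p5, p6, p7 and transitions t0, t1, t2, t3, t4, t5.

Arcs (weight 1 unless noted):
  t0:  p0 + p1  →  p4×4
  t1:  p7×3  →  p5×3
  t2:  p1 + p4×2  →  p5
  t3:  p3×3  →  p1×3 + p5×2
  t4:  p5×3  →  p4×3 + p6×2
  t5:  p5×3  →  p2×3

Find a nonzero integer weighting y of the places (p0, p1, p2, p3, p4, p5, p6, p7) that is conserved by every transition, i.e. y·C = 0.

Incidence matrix C (rows=places, cols=transitions):
       t0   t1   t2   t3   t4   t5
   p0  -1    0    0    0    0    0
   p1  -1    0   -1    3    0    0
   p2   0    0    0    0    0    3
   p3   0    0    0   -3    0    0
   p4   4    0   -2    0    3    0
   p5   0    3    1    2   -3   -3
   p6   0    0    0    0    2    0
   p7   0   -3    0    0    0    0

Candidate y = [12, -4, 0, -4, 2, 0, -3, 0]; check y·C column-wise:
  col t0: 12·-1 + -4·-1 + -4·0 + 2·4 + -3·0 = 0
  col t1: 12·0 + -4·0 + -4·0 + 2·0 + 0·3 + -3·0 + 0·-3 = 0
  col t2: 12·0 + -4·-1 + -4·0 + 2·-2 + 0·1 + -3·0 = 0
  col t3: 12·0 + -4·3 + -4·-3 + 2·0 + 0·2 + -3·0 = 0
  col t4: 12·0 + -4·0 + -4·0 + 2·3 + 0·-3 + -3·2 = 0
  col t5: 12·0 + -4·0 + 0·3 + -4·0 + 2·0 + 0·-3 + -3·0 = 0

y = (p0:12, p1:-4, p2:0, p3:-4, p4:2, p5:0, p6:-3, p7:0)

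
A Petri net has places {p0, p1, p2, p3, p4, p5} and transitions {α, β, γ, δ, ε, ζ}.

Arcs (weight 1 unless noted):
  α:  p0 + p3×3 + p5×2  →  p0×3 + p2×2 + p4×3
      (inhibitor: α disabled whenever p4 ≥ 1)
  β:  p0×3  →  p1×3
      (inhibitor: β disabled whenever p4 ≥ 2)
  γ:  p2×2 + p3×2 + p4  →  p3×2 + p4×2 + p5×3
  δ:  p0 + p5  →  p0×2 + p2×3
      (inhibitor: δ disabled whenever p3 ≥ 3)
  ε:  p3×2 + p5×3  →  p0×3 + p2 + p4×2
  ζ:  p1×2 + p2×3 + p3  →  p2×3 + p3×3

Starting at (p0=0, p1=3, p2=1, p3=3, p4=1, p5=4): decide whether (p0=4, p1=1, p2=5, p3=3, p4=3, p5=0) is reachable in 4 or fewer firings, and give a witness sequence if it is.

step 1: fire ε:  (p0=0, p1=3, p2=1, p3=3, p4=1, p5=4) → (p0=3, p1=3, p2=2, p3=1, p4=3, p5=1)
step 2: fire δ:  (p0=3, p1=3, p2=2, p3=1, p4=3, p5=1) → (p0=4, p1=3, p2=5, p3=1, p4=3, p5=0)
step 3: fire ζ:  (p0=4, p1=3, p2=5, p3=1, p4=3, p5=0) → (p0=4, p1=1, p2=5, p3=3, p4=3, p5=0)

YES — reachable via ⟨ε, δ, ζ⟩ (3 firings)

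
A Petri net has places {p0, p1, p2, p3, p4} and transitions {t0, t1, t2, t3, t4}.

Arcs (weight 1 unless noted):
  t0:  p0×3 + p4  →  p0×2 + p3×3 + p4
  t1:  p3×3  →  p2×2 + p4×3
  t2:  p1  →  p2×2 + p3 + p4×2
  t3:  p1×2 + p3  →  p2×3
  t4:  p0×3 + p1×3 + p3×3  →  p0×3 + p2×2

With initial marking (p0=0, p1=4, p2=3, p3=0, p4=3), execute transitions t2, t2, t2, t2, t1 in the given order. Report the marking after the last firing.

(p0=0, p1=0, p2=13, p3=1, p4=14)

step 1: fire t2:  (p0=0, p1=4, p2=3, p3=0, p4=3) → (p0=0, p1=3, p2=5, p3=1, p4=5)
step 2: fire t2:  (p0=0, p1=3, p2=5, p3=1, p4=5) → (p0=0, p1=2, p2=7, p3=2, p4=7)
step 3: fire t2:  (p0=0, p1=2, p2=7, p3=2, p4=7) → (p0=0, p1=1, p2=9, p3=3, p4=9)
step 4: fire t2:  (p0=0, p1=1, p2=9, p3=3, p4=9) → (p0=0, p1=0, p2=11, p3=4, p4=11)
step 5: fire t1:  (p0=0, p1=0, p2=11, p3=4, p4=11) → (p0=0, p1=0, p2=13, p3=1, p4=14)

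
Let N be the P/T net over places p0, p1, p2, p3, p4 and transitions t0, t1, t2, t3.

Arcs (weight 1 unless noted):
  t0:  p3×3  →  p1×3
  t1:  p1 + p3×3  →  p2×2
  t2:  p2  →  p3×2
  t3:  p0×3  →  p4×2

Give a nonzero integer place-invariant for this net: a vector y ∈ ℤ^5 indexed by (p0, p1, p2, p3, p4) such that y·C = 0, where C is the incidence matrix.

y = (p0:0, p1:1, p2:2, p3:1, p4:0)

Incidence matrix C (rows=places, cols=transitions):
       t0   t1   t2   t3
   p0   0    0    0   -3
   p1   3   -1    0    0
   p2   0    2   -1    0
   p3  -3   -3    2    0
   p4   0    0    0    2

Candidate y = [0, 1, 2, 1, 0]; check y·C column-wise:
  col t0: 1·3 + 2·0 + 1·-3 = 0
  col t1: 1·-1 + 2·2 + 1·-3 = 0
  col t2: 1·0 + 2·-1 + 1·2 = 0
  col t3: 0·-3 + 1·0 + 2·0 + 1·0 + 0·2 = 0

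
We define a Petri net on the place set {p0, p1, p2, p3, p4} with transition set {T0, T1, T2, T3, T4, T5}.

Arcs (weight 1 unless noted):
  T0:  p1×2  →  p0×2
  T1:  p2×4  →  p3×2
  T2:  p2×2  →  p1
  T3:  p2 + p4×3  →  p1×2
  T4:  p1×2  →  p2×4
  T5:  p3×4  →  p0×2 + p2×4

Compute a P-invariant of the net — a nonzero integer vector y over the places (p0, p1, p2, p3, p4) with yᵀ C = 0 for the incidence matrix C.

Incidence matrix C (rows=places, cols=transitions):
       T0   T1   T2   T3   T4   T5
   p0   2    0    0    0    0    2
   p1  -2    0    1    2   -2    0
   p2   0   -4   -2   -1    4    4
   p3   0    2    0    0    0   -4
   p4   0    0    0   -3    0    0

Candidate y = [2, 2, 1, 2, 1]; check y·C column-wise:
  col T0: 2·2 + 2·-2 + 1·0 + 2·0 + 1·0 = 0
  col T1: 2·0 + 2·0 + 1·-4 + 2·2 + 1·0 = 0
  col T2: 2·0 + 2·1 + 1·-2 + 2·0 + 1·0 = 0
  col T3: 2·0 + 2·2 + 1·-1 + 2·0 + 1·-3 = 0
  col T4: 2·0 + 2·-2 + 1·4 + 2·0 + 1·0 = 0
  col T5: 2·2 + 2·0 + 1·4 + 2·-4 + 1·0 = 0

y = (p0:2, p1:2, p2:1, p3:2, p4:1)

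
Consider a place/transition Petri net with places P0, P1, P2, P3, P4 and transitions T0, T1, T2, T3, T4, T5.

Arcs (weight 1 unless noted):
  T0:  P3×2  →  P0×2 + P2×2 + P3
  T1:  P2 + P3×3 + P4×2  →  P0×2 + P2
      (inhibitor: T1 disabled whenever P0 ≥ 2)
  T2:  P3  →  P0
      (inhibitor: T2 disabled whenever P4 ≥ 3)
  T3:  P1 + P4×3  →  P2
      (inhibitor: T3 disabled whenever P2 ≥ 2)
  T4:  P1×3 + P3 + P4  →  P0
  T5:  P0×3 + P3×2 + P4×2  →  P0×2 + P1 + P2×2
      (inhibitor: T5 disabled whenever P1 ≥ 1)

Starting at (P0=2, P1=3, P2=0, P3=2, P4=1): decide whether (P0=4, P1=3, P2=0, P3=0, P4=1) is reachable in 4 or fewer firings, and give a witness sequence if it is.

YES — reachable via ⟨T2, T2⟩ (2 firings)

step 1: fire T2:  (P0=2, P1=3, P2=0, P3=2, P4=1) → (P0=3, P1=3, P2=0, P3=1, P4=1)
step 2: fire T2:  (P0=3, P1=3, P2=0, P3=1, P4=1) → (P0=4, P1=3, P2=0, P3=0, P4=1)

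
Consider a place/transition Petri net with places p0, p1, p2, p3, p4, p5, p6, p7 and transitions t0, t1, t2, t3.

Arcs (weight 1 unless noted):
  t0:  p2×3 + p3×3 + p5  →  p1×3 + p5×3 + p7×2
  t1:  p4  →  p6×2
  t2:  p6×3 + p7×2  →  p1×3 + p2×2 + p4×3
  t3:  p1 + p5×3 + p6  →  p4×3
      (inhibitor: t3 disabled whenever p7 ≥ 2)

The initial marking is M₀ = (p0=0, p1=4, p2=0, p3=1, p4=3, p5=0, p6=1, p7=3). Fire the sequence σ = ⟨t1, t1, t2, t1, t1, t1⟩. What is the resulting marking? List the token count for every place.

(p0=0, p1=7, p2=2, p3=1, p4=1, p5=0, p6=8, p7=1)

step 1: fire t1:  (p0=0, p1=4, p2=0, p3=1, p4=3, p5=0, p6=1, p7=3) → (p0=0, p1=4, p2=0, p3=1, p4=2, p5=0, p6=3, p7=3)
step 2: fire t1:  (p0=0, p1=4, p2=0, p3=1, p4=2, p5=0, p6=3, p7=3) → (p0=0, p1=4, p2=0, p3=1, p4=1, p5=0, p6=5, p7=3)
step 3: fire t2:  (p0=0, p1=4, p2=0, p3=1, p4=1, p5=0, p6=5, p7=3) → (p0=0, p1=7, p2=2, p3=1, p4=4, p5=0, p6=2, p7=1)
step 4: fire t1:  (p0=0, p1=7, p2=2, p3=1, p4=4, p5=0, p6=2, p7=1) → (p0=0, p1=7, p2=2, p3=1, p4=3, p5=0, p6=4, p7=1)
step 5: fire t1:  (p0=0, p1=7, p2=2, p3=1, p4=3, p5=0, p6=4, p7=1) → (p0=0, p1=7, p2=2, p3=1, p4=2, p5=0, p6=6, p7=1)
step 6: fire t1:  (p0=0, p1=7, p2=2, p3=1, p4=2, p5=0, p6=6, p7=1) → (p0=0, p1=7, p2=2, p3=1, p4=1, p5=0, p6=8, p7=1)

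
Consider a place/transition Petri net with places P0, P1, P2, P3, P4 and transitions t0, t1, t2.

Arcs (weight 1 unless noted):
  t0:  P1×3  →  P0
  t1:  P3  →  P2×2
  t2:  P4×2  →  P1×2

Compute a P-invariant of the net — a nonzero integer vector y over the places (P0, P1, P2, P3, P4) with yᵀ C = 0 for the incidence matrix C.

y = (P0:0, P1:0, P2:1, P3:2, P4:0)

Incidence matrix C (rows=places, cols=transitions):
       t0   t1   t2
   P0   1    0    0
   P1  -3    0    2
   P2   0    2    0
   P3   0   -1    0
   P4   0    0   -2

Candidate y = [0, 0, 1, 2, 0]; check y·C column-wise:
  col t0: 0·1 + 0·-3 + 1·0 + 2·0 = 0
  col t1: 1·2 + 2·-1 = 0
  col t2: 0·2 + 1·0 + 2·0 + 0·-2 = 0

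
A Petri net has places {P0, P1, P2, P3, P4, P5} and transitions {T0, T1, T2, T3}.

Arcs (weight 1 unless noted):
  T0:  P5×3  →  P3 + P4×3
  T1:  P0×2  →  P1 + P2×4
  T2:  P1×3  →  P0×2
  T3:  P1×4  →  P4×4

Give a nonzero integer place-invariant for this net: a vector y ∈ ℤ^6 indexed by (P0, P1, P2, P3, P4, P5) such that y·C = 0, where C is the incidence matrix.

y = (P0:3, P1:2, P2:1, P3:-6, P4:2, P5:0)

Incidence matrix C (rows=places, cols=transitions):
       T0   T1   T2   T3
   P0   0   -2    2    0
   P1   0    1   -3   -4
   P2   0    4    0    0
   P3   1    0    0    0
   P4   3    0    0    4
   P5  -3    0    0    0

Candidate y = [3, 2, 1, -6, 2, 0]; check y·C column-wise:
  col T0: 3·0 + 2·0 + 1·0 + -6·1 + 2·3 + 0·-3 = 0
  col T1: 3·-2 + 2·1 + 1·4 + -6·0 + 2·0 = 0
  col T2: 3·2 + 2·-3 + 1·0 + -6·0 + 2·0 = 0
  col T3: 3·0 + 2·-4 + 1·0 + -6·0 + 2·4 = 0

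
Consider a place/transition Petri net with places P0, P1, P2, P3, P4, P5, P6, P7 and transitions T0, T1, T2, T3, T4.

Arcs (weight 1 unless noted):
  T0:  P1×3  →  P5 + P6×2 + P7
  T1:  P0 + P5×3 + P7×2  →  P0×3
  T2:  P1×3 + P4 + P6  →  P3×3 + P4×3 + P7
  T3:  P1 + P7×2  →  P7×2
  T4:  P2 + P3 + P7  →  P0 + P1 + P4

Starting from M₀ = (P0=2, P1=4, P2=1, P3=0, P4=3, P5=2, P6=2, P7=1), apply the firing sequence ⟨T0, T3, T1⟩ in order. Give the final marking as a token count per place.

step 1: fire T0:  (P0=2, P1=4, P2=1, P3=0, P4=3, P5=2, P6=2, P7=1) → (P0=2, P1=1, P2=1, P3=0, P4=3, P5=3, P6=4, P7=2)
step 2: fire T3:  (P0=2, P1=1, P2=1, P3=0, P4=3, P5=3, P6=4, P7=2) → (P0=2, P1=0, P2=1, P3=0, P4=3, P5=3, P6=4, P7=2)
step 3: fire T1:  (P0=2, P1=0, P2=1, P3=0, P4=3, P5=3, P6=4, P7=2) → (P0=4, P1=0, P2=1, P3=0, P4=3, P5=0, P6=4, P7=0)

(P0=4, P1=0, P2=1, P3=0, P4=3, P5=0, P6=4, P7=0)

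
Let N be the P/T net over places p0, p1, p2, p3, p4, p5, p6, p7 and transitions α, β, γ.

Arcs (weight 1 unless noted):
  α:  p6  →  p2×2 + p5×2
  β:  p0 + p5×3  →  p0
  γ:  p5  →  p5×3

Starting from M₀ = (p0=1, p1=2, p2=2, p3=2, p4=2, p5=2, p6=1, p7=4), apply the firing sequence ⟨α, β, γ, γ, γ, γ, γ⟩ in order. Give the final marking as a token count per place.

(p0=1, p1=2, p2=4, p3=2, p4=2, p5=11, p6=0, p7=4)

step 1: fire α:  (p0=1, p1=2, p2=2, p3=2, p4=2, p5=2, p6=1, p7=4) → (p0=1, p1=2, p2=4, p3=2, p4=2, p5=4, p6=0, p7=4)
step 2: fire β:  (p0=1, p1=2, p2=4, p3=2, p4=2, p5=4, p6=0, p7=4) → (p0=1, p1=2, p2=4, p3=2, p4=2, p5=1, p6=0, p7=4)
step 3: fire γ:  (p0=1, p1=2, p2=4, p3=2, p4=2, p5=1, p6=0, p7=4) → (p0=1, p1=2, p2=4, p3=2, p4=2, p5=3, p6=0, p7=4)
step 4: fire γ:  (p0=1, p1=2, p2=4, p3=2, p4=2, p5=3, p6=0, p7=4) → (p0=1, p1=2, p2=4, p3=2, p4=2, p5=5, p6=0, p7=4)
step 5: fire γ:  (p0=1, p1=2, p2=4, p3=2, p4=2, p5=5, p6=0, p7=4) → (p0=1, p1=2, p2=4, p3=2, p4=2, p5=7, p6=0, p7=4)
step 6: fire γ:  (p0=1, p1=2, p2=4, p3=2, p4=2, p5=7, p6=0, p7=4) → (p0=1, p1=2, p2=4, p3=2, p4=2, p5=9, p6=0, p7=4)
step 7: fire γ:  (p0=1, p1=2, p2=4, p3=2, p4=2, p5=9, p6=0, p7=4) → (p0=1, p1=2, p2=4, p3=2, p4=2, p5=11, p6=0, p7=4)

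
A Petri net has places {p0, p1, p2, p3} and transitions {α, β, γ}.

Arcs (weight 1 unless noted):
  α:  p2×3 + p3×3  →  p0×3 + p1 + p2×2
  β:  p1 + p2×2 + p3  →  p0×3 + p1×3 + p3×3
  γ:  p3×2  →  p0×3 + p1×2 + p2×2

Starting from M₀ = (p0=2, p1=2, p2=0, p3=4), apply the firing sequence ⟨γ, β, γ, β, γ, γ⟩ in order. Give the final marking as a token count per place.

step 1: fire γ:  (p0=2, p1=2, p2=0, p3=4) → (p0=5, p1=4, p2=2, p3=2)
step 2: fire β:  (p0=5, p1=4, p2=2, p3=2) → (p0=8, p1=6, p2=0, p3=4)
step 3: fire γ:  (p0=8, p1=6, p2=0, p3=4) → (p0=11, p1=8, p2=2, p3=2)
step 4: fire β:  (p0=11, p1=8, p2=2, p3=2) → (p0=14, p1=10, p2=0, p3=4)
step 5: fire γ:  (p0=14, p1=10, p2=0, p3=4) → (p0=17, p1=12, p2=2, p3=2)
step 6: fire γ:  (p0=17, p1=12, p2=2, p3=2) → (p0=20, p1=14, p2=4, p3=0)

(p0=20, p1=14, p2=4, p3=0)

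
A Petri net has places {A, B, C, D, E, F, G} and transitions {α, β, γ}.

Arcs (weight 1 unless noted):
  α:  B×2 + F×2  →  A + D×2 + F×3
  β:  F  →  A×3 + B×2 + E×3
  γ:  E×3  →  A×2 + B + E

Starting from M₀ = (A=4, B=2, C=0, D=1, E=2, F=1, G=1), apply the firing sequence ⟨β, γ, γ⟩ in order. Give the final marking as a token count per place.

(A=11, B=6, C=0, D=1, E=1, F=0, G=1)

step 1: fire β:  (A=4, B=2, C=0, D=1, E=2, F=1, G=1) → (A=7, B=4, C=0, D=1, E=5, F=0, G=1)
step 2: fire γ:  (A=7, B=4, C=0, D=1, E=5, F=0, G=1) → (A=9, B=5, C=0, D=1, E=3, F=0, G=1)
step 3: fire γ:  (A=9, B=5, C=0, D=1, E=3, F=0, G=1) → (A=11, B=6, C=0, D=1, E=1, F=0, G=1)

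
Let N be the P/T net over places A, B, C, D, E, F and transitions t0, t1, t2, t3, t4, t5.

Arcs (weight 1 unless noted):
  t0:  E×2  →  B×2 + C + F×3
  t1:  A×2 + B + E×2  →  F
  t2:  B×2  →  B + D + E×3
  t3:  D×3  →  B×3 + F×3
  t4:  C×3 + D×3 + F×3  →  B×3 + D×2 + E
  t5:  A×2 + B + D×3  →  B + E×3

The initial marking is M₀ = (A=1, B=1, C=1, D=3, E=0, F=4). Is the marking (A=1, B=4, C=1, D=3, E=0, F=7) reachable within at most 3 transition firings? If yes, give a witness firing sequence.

NO — not reachable within 3 firings

depth 0: 1 marking
depth 1: 2 markings reached so far
depth 2: 3 markings reached so far
depth 3: 5 markings reached so far
target is not among the 5 markings reachable within 3 steps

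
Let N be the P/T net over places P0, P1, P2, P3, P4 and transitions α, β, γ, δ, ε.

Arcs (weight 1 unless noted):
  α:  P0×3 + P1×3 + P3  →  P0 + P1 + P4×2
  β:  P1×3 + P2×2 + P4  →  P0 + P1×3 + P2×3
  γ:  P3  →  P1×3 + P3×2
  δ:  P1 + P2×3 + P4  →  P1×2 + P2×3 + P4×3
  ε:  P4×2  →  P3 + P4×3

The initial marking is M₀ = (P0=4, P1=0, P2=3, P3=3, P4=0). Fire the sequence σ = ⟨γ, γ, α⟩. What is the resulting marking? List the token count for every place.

step 1: fire γ:  (P0=4, P1=0, P2=3, P3=3, P4=0) → (P0=4, P1=3, P2=3, P3=4, P4=0)
step 2: fire γ:  (P0=4, P1=3, P2=3, P3=4, P4=0) → (P0=4, P1=6, P2=3, P3=5, P4=0)
step 3: fire α:  (P0=4, P1=6, P2=3, P3=5, P4=0) → (P0=2, P1=4, P2=3, P3=4, P4=2)

(P0=2, P1=4, P2=3, P3=4, P4=2)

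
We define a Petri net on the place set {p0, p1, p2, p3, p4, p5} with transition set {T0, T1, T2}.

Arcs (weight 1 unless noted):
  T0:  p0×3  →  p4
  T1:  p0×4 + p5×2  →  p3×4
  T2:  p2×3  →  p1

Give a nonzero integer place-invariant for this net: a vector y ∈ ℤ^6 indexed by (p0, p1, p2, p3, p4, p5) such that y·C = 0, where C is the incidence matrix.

y = (p0:0, p1:3, p2:1, p3:0, p4:0, p5:0)

Incidence matrix C (rows=places, cols=transitions):
       T0   T1   T2
   p0  -3   -4    0
   p1   0    0    1
   p2   0    0   -3
   p3   0    4    0
   p4   1    0    0
   p5   0   -2    0

Candidate y = [0, 3, 1, 0, 0, 0]; check y·C column-wise:
  col T0: 0·-3 + 3·0 + 1·0 + 0·1 = 0
  col T1: 0·-4 + 3·0 + 1·0 + 0·4 + 0·-2 = 0
  col T2: 3·1 + 1·-3 = 0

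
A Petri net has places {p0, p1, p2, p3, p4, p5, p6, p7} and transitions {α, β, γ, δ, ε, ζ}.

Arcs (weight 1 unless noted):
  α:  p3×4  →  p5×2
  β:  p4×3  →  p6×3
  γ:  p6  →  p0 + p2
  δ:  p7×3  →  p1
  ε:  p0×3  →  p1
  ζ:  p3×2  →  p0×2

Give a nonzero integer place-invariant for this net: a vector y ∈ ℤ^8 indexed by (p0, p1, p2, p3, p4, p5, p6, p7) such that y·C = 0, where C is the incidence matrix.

Incidence matrix C (rows=places, cols=transitions):
        α    β    γ    δ    ε    ζ
   p0   0    0    1    0   -3    2
   p1   0    0    0    1    1    0
   p2   0    0    1    0    0    0
   p3  -4    0    0    0    0   -2
   p4   0   -3    0    0    0    0
   p5   2    0    0    0    0    0
   p6   0    3   -1    0    0    0
   p7   0    0    0   -3    0    0

Candidate y = [0, 0, 1, 0, 1, 0, 1, 0]; check y·C column-wise:
  col α: 1·0 + 0·-4 + 1·0 + 0·2 + 1·0 = 0
  col β: 1·0 + 1·-3 + 1·3 = 0
  col γ: 0·1 + 1·1 + 1·0 + 1·-1 = 0
  col δ: 0·1 + 1·0 + 1·0 + 1·0 + 0·-3 = 0
  col ε: 0·-3 + 0·1 + 1·0 + 1·0 + 1·0 = 0
  col ζ: 0·2 + 1·0 + 0·-2 + 1·0 + 1·0 = 0

y = (p0:0, p1:0, p2:1, p3:0, p4:1, p5:0, p6:1, p7:0)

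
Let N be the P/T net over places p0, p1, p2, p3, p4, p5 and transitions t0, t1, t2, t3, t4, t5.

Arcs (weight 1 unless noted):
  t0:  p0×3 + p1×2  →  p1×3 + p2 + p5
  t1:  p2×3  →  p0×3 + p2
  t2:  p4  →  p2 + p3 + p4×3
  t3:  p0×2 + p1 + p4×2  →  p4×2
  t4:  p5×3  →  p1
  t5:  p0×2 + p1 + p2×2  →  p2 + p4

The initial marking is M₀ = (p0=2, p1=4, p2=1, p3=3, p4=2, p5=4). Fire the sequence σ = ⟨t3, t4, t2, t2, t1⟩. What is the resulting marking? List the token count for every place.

step 1: fire t3:  (p0=2, p1=4, p2=1, p3=3, p4=2, p5=4) → (p0=0, p1=3, p2=1, p3=3, p4=2, p5=4)
step 2: fire t4:  (p0=0, p1=3, p2=1, p3=3, p4=2, p5=4) → (p0=0, p1=4, p2=1, p3=3, p4=2, p5=1)
step 3: fire t2:  (p0=0, p1=4, p2=1, p3=3, p4=2, p5=1) → (p0=0, p1=4, p2=2, p3=4, p4=4, p5=1)
step 4: fire t2:  (p0=0, p1=4, p2=2, p3=4, p4=4, p5=1) → (p0=0, p1=4, p2=3, p3=5, p4=6, p5=1)
step 5: fire t1:  (p0=0, p1=4, p2=3, p3=5, p4=6, p5=1) → (p0=3, p1=4, p2=1, p3=5, p4=6, p5=1)

(p0=3, p1=4, p2=1, p3=5, p4=6, p5=1)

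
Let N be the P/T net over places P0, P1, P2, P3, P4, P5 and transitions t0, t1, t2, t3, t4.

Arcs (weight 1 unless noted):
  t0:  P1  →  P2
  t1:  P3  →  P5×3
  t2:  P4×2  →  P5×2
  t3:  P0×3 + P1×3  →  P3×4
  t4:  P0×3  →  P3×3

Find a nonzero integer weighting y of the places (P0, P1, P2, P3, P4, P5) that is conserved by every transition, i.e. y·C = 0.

y = (P0:3, P1:1, P2:1, P3:3, P4:1, P5:1)

Incidence matrix C (rows=places, cols=transitions):
       t0   t1   t2   t3   t4
   P0   0    0    0   -3   -3
   P1  -1    0    0   -3    0
   P2   1    0    0    0    0
   P3   0   -1    0    4    3
   P4   0    0   -2    0    0
   P5   0    3    2    0    0

Candidate y = [3, 1, 1, 3, 1, 1]; check y·C column-wise:
  col t0: 3·0 + 1·-1 + 1·1 + 3·0 + 1·0 + 1·0 = 0
  col t1: 3·0 + 1·0 + 1·0 + 3·-1 + 1·0 + 1·3 = 0
  col t2: 3·0 + 1·0 + 1·0 + 3·0 + 1·-2 + 1·2 = 0
  col t3: 3·-3 + 1·-3 + 1·0 + 3·4 + 1·0 + 1·0 = 0
  col t4: 3·-3 + 1·0 + 1·0 + 3·3 + 1·0 + 1·0 = 0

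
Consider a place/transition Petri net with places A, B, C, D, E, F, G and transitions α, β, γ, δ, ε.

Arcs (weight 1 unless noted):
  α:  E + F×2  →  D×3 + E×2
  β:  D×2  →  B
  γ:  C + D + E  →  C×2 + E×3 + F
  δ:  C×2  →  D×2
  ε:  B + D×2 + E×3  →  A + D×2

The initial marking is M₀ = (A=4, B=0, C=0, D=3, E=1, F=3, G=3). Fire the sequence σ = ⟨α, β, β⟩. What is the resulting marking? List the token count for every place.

step 1: fire α:  (A=4, B=0, C=0, D=3, E=1, F=3, G=3) → (A=4, B=0, C=0, D=6, E=2, F=1, G=3)
step 2: fire β:  (A=4, B=0, C=0, D=6, E=2, F=1, G=3) → (A=4, B=1, C=0, D=4, E=2, F=1, G=3)
step 3: fire β:  (A=4, B=1, C=0, D=4, E=2, F=1, G=3) → (A=4, B=2, C=0, D=2, E=2, F=1, G=3)

(A=4, B=2, C=0, D=2, E=2, F=1, G=3)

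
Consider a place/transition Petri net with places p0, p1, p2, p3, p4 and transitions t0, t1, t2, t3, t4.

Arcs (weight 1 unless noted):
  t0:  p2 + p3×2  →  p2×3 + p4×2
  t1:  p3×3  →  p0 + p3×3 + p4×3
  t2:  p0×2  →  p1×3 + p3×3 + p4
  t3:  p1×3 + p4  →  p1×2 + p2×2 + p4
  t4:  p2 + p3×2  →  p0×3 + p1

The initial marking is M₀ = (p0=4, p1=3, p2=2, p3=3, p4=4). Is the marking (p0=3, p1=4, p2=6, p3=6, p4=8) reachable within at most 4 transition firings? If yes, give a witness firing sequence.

YES — reachable via ⟨t1, t2, t3, t3⟩ (4 firings)

step 1: fire t1:  (p0=4, p1=3, p2=2, p3=3, p4=4) → (p0=5, p1=3, p2=2, p3=3, p4=7)
step 2: fire t2:  (p0=5, p1=3, p2=2, p3=3, p4=7) → (p0=3, p1=6, p2=2, p3=6, p4=8)
step 3: fire t3:  (p0=3, p1=6, p2=2, p3=6, p4=8) → (p0=3, p1=5, p2=4, p3=6, p4=8)
step 4: fire t3:  (p0=3, p1=5, p2=4, p3=6, p4=8) → (p0=3, p1=4, p2=6, p3=6, p4=8)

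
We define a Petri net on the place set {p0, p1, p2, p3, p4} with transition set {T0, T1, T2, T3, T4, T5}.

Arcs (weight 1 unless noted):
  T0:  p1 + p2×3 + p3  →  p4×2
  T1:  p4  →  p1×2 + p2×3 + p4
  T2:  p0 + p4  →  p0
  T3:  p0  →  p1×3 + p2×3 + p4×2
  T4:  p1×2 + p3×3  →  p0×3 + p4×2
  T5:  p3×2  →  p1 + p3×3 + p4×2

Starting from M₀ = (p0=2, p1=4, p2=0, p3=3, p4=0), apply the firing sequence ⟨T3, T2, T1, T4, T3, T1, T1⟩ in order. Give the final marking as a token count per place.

(p0=3, p1=14, p2=15, p3=0, p4=5)

step 1: fire T3:  (p0=2, p1=4, p2=0, p3=3, p4=0) → (p0=1, p1=7, p2=3, p3=3, p4=2)
step 2: fire T2:  (p0=1, p1=7, p2=3, p3=3, p4=2) → (p0=1, p1=7, p2=3, p3=3, p4=1)
step 3: fire T1:  (p0=1, p1=7, p2=3, p3=3, p4=1) → (p0=1, p1=9, p2=6, p3=3, p4=1)
step 4: fire T4:  (p0=1, p1=9, p2=6, p3=3, p4=1) → (p0=4, p1=7, p2=6, p3=0, p4=3)
step 5: fire T3:  (p0=4, p1=7, p2=6, p3=0, p4=3) → (p0=3, p1=10, p2=9, p3=0, p4=5)
step 6: fire T1:  (p0=3, p1=10, p2=9, p3=0, p4=5) → (p0=3, p1=12, p2=12, p3=0, p4=5)
step 7: fire T1:  (p0=3, p1=12, p2=12, p3=0, p4=5) → (p0=3, p1=14, p2=15, p3=0, p4=5)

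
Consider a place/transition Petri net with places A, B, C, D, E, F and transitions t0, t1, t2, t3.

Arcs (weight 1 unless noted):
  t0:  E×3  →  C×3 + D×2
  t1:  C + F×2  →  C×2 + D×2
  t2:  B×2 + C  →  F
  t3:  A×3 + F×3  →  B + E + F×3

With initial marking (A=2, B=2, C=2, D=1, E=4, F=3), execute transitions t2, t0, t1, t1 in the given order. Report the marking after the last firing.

(A=2, B=0, C=6, D=7, E=1, F=0)

step 1: fire t2:  (A=2, B=2, C=2, D=1, E=4, F=3) → (A=2, B=0, C=1, D=1, E=4, F=4)
step 2: fire t0:  (A=2, B=0, C=1, D=1, E=4, F=4) → (A=2, B=0, C=4, D=3, E=1, F=4)
step 3: fire t1:  (A=2, B=0, C=4, D=3, E=1, F=4) → (A=2, B=0, C=5, D=5, E=1, F=2)
step 4: fire t1:  (A=2, B=0, C=5, D=5, E=1, F=2) → (A=2, B=0, C=6, D=7, E=1, F=0)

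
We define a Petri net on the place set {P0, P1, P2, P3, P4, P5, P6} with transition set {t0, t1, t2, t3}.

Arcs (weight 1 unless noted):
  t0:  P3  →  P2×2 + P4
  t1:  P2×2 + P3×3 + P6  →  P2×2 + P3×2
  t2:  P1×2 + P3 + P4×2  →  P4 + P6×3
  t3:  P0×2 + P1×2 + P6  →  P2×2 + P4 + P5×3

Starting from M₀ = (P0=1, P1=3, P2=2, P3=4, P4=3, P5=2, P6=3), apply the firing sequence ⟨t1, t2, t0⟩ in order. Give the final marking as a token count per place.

step 1: fire t1:  (P0=1, P1=3, P2=2, P3=4, P4=3, P5=2, P6=3) → (P0=1, P1=3, P2=2, P3=3, P4=3, P5=2, P6=2)
step 2: fire t2:  (P0=1, P1=3, P2=2, P3=3, P4=3, P5=2, P6=2) → (P0=1, P1=1, P2=2, P3=2, P4=2, P5=2, P6=5)
step 3: fire t0:  (P0=1, P1=1, P2=2, P3=2, P4=2, P5=2, P6=5) → (P0=1, P1=1, P2=4, P3=1, P4=3, P5=2, P6=5)

(P0=1, P1=1, P2=4, P3=1, P4=3, P5=2, P6=5)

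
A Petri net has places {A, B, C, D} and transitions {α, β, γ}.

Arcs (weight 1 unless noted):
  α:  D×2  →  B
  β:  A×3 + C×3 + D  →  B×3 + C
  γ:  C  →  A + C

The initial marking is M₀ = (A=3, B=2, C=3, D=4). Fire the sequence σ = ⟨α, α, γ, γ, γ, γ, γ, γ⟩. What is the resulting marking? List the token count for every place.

(A=9, B=4, C=3, D=0)

step 1: fire α:  (A=3, B=2, C=3, D=4) → (A=3, B=3, C=3, D=2)
step 2: fire α:  (A=3, B=3, C=3, D=2) → (A=3, B=4, C=3, D=0)
step 3: fire γ:  (A=3, B=4, C=3, D=0) → (A=4, B=4, C=3, D=0)
step 4: fire γ:  (A=4, B=4, C=3, D=0) → (A=5, B=4, C=3, D=0)
step 5: fire γ:  (A=5, B=4, C=3, D=0) → (A=6, B=4, C=3, D=0)
step 6: fire γ:  (A=6, B=4, C=3, D=0) → (A=7, B=4, C=3, D=0)
step 7: fire γ:  (A=7, B=4, C=3, D=0) → (A=8, B=4, C=3, D=0)
step 8: fire γ:  (A=8, B=4, C=3, D=0) → (A=9, B=4, C=3, D=0)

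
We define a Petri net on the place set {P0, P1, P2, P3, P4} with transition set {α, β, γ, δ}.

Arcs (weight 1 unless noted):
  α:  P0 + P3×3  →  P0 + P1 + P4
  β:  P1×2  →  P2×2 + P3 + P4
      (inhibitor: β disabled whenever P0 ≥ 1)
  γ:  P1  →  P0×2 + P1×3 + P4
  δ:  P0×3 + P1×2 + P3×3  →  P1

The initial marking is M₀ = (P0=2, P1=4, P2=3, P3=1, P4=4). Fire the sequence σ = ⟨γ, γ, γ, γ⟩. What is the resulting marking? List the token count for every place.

step 1: fire γ:  (P0=2, P1=4, P2=3, P3=1, P4=4) → (P0=4, P1=6, P2=3, P3=1, P4=5)
step 2: fire γ:  (P0=4, P1=6, P2=3, P3=1, P4=5) → (P0=6, P1=8, P2=3, P3=1, P4=6)
step 3: fire γ:  (P0=6, P1=8, P2=3, P3=1, P4=6) → (P0=8, P1=10, P2=3, P3=1, P4=7)
step 4: fire γ:  (P0=8, P1=10, P2=3, P3=1, P4=7) → (P0=10, P1=12, P2=3, P3=1, P4=8)

(P0=10, P1=12, P2=3, P3=1, P4=8)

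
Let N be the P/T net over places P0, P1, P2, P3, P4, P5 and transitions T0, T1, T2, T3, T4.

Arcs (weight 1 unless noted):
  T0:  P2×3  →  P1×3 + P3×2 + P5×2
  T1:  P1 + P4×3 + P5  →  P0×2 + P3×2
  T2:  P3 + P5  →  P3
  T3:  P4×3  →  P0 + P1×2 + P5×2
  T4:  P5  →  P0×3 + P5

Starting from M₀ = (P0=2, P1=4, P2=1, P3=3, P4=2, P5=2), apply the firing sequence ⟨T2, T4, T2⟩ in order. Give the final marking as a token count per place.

(P0=5, P1=4, P2=1, P3=3, P4=2, P5=0)

step 1: fire T2:  (P0=2, P1=4, P2=1, P3=3, P4=2, P5=2) → (P0=2, P1=4, P2=1, P3=3, P4=2, P5=1)
step 2: fire T4:  (P0=2, P1=4, P2=1, P3=3, P4=2, P5=1) → (P0=5, P1=4, P2=1, P3=3, P4=2, P5=1)
step 3: fire T2:  (P0=5, P1=4, P2=1, P3=3, P4=2, P5=1) → (P0=5, P1=4, P2=1, P3=3, P4=2, P5=0)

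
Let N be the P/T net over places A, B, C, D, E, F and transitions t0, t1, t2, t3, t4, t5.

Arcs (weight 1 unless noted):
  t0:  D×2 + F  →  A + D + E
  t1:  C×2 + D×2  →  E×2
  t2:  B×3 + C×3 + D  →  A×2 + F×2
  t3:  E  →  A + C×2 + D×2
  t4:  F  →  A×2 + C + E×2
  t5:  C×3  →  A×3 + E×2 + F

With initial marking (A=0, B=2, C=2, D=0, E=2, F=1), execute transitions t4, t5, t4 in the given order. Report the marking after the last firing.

(A=7, B=2, C=1, D=0, E=8, F=0)

step 1: fire t4:  (A=0, B=2, C=2, D=0, E=2, F=1) → (A=2, B=2, C=3, D=0, E=4, F=0)
step 2: fire t5:  (A=2, B=2, C=3, D=0, E=4, F=0) → (A=5, B=2, C=0, D=0, E=6, F=1)
step 3: fire t4:  (A=5, B=2, C=0, D=0, E=6, F=1) → (A=7, B=2, C=1, D=0, E=8, F=0)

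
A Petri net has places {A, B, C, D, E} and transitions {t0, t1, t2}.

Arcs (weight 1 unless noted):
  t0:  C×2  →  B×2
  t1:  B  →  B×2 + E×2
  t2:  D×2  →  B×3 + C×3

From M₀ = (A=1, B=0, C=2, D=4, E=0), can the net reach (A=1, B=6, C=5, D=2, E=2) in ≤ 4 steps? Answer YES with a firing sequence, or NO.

depth 0: 1 marking
depth 1: 3 markings reached so far
depth 2: 7 markings reached so far
depth 3: 13 markings reached so far
depth 4: 20 markings reached so far
target is not among the 20 markings reachable within 4 steps

NO — not reachable within 4 firings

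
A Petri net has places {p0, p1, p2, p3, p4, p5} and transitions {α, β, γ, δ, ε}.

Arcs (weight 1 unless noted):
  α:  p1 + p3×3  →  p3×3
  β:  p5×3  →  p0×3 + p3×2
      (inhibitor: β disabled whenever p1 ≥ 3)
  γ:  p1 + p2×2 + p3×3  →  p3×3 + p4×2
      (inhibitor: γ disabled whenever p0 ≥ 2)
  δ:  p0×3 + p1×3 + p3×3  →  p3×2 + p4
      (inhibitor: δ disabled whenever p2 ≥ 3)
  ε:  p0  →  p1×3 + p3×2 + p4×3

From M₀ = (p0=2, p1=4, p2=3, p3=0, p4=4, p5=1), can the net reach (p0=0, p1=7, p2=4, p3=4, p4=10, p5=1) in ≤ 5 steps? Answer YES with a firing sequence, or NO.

NO — not reachable within 5 firings

depth 0: 1 marking
depth 1: 2 markings reached so far
depth 2: 3 markings reached so far
depth 3: 5 markings reached so far
depth 4: 7 markings reached so far
depth 5: 9 markings reached so far
target is not among the 9 markings reachable within 5 steps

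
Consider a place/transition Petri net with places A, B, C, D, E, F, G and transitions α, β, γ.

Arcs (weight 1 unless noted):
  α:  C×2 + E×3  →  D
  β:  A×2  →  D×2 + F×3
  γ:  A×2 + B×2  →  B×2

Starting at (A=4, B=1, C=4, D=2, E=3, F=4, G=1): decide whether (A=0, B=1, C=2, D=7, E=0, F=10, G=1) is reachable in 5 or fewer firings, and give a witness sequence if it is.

YES — reachable via ⟨α, β, β⟩ (3 firings)

step 1: fire α:  (A=4, B=1, C=4, D=2, E=3, F=4, G=1) → (A=4, B=1, C=2, D=3, E=0, F=4, G=1)
step 2: fire β:  (A=4, B=1, C=2, D=3, E=0, F=4, G=1) → (A=2, B=1, C=2, D=5, E=0, F=7, G=1)
step 3: fire β:  (A=2, B=1, C=2, D=5, E=0, F=7, G=1) → (A=0, B=1, C=2, D=7, E=0, F=10, G=1)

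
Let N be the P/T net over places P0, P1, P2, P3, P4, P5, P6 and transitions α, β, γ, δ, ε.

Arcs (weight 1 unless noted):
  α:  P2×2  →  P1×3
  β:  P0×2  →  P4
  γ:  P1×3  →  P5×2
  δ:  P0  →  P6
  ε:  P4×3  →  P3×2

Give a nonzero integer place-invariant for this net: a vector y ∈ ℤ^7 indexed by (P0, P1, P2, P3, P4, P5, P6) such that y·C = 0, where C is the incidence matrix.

Incidence matrix C (rows=places, cols=transitions):
        α    β    γ    δ    ε
   P0   0   -2    0   -1    0
   P1   3    0   -3    0    0
   P2  -2    0    0    0    0
   P3   0    0    0    0    2
   P4   0    1    0    0   -3
   P5   0    0    2    0    0
   P6   0    0    0    1    0

Candidate y = [0, 2, 3, 0, 0, 3, 0]; check y·C column-wise:
  col α: 2·3 + 3·-2 + 3·0 = 0
  col β: 0·-2 + 2·0 + 3·0 + 0·1 + 3·0 = 0
  col γ: 2·-3 + 3·0 + 3·2 = 0
  col δ: 0·-1 + 2·0 + 3·0 + 3·0 + 0·1 = 0
  col ε: 2·0 + 3·0 + 0·2 + 0·-3 + 3·0 = 0

y = (P0:0, P1:2, P2:3, P3:0, P4:0, P5:3, P6:0)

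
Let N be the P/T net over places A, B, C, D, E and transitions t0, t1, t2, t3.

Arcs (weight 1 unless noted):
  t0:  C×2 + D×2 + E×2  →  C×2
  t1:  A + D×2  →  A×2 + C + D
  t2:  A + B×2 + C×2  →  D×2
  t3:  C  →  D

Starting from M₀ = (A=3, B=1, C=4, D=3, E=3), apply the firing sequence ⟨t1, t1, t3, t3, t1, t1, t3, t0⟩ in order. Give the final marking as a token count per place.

(A=7, B=1, C=5, D=0, E=1)

step 1: fire t1:  (A=3, B=1, C=4, D=3, E=3) → (A=4, B=1, C=5, D=2, E=3)
step 2: fire t1:  (A=4, B=1, C=5, D=2, E=3) → (A=5, B=1, C=6, D=1, E=3)
step 3: fire t3:  (A=5, B=1, C=6, D=1, E=3) → (A=5, B=1, C=5, D=2, E=3)
step 4: fire t3:  (A=5, B=1, C=5, D=2, E=3) → (A=5, B=1, C=4, D=3, E=3)
step 5: fire t1:  (A=5, B=1, C=4, D=3, E=3) → (A=6, B=1, C=5, D=2, E=3)
step 6: fire t1:  (A=6, B=1, C=5, D=2, E=3) → (A=7, B=1, C=6, D=1, E=3)
step 7: fire t3:  (A=7, B=1, C=6, D=1, E=3) → (A=7, B=1, C=5, D=2, E=3)
step 8: fire t0:  (A=7, B=1, C=5, D=2, E=3) → (A=7, B=1, C=5, D=0, E=1)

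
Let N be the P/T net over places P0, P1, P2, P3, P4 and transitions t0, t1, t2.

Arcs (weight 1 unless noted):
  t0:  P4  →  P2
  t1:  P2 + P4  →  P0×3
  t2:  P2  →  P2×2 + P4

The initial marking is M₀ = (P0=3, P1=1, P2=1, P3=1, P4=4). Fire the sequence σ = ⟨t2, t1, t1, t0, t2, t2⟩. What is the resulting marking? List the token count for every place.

step 1: fire t2:  (P0=3, P1=1, P2=1, P3=1, P4=4) → (P0=3, P1=1, P2=2, P3=1, P4=5)
step 2: fire t1:  (P0=3, P1=1, P2=2, P3=1, P4=5) → (P0=6, P1=1, P2=1, P3=1, P4=4)
step 3: fire t1:  (P0=6, P1=1, P2=1, P3=1, P4=4) → (P0=9, P1=1, P2=0, P3=1, P4=3)
step 4: fire t0:  (P0=9, P1=1, P2=0, P3=1, P4=3) → (P0=9, P1=1, P2=1, P3=1, P4=2)
step 5: fire t2:  (P0=9, P1=1, P2=1, P3=1, P4=2) → (P0=9, P1=1, P2=2, P3=1, P4=3)
step 6: fire t2:  (P0=9, P1=1, P2=2, P3=1, P4=3) → (P0=9, P1=1, P2=3, P3=1, P4=4)

(P0=9, P1=1, P2=3, P3=1, P4=4)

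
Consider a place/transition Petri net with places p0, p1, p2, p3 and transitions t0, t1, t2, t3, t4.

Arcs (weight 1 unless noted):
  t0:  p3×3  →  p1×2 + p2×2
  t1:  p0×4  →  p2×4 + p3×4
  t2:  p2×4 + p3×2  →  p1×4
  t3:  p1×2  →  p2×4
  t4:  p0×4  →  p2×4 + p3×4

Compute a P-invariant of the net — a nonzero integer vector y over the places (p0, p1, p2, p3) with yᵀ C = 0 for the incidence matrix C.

y = (p0:3, p1:2, p2:1, p3:2)

Incidence matrix C (rows=places, cols=transitions):
       t0   t1   t2   t3   t4
   p0   0   -4    0    0   -4
   p1   2    0    4   -2    0
   p2   2    4   -4    4    4
   p3  -3    4   -2    0    4

Candidate y = [3, 2, 1, 2]; check y·C column-wise:
  col t0: 3·0 + 2·2 + 1·2 + 2·-3 = 0
  col t1: 3·-4 + 2·0 + 1·4 + 2·4 = 0
  col t2: 3·0 + 2·4 + 1·-4 + 2·-2 = 0
  col t3: 3·0 + 2·-2 + 1·4 + 2·0 = 0
  col t4: 3·-4 + 2·0 + 1·4 + 2·4 = 0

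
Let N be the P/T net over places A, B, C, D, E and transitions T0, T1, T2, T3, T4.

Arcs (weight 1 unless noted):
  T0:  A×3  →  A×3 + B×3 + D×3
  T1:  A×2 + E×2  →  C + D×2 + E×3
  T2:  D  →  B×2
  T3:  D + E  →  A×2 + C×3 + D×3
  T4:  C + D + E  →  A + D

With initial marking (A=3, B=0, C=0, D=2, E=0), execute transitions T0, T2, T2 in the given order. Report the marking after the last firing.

(A=3, B=7, C=0, D=3, E=0)

step 1: fire T0:  (A=3, B=0, C=0, D=2, E=0) → (A=3, B=3, C=0, D=5, E=0)
step 2: fire T2:  (A=3, B=3, C=0, D=5, E=0) → (A=3, B=5, C=0, D=4, E=0)
step 3: fire T2:  (A=3, B=5, C=0, D=4, E=0) → (A=3, B=7, C=0, D=3, E=0)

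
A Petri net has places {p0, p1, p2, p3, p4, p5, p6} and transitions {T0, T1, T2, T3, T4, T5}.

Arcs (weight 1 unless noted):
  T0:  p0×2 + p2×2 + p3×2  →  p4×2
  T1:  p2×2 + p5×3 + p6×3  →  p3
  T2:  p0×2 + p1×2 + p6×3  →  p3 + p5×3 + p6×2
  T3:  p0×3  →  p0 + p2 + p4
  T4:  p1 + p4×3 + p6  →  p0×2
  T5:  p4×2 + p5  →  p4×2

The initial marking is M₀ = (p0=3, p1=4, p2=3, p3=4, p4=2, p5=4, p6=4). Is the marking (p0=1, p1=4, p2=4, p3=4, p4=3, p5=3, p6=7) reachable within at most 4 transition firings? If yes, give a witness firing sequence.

NO — not reachable within 4 firings

depth 0: 1 marking
depth 1: 6 markings reached so far
depth 2: 15 markings reached so far
depth 3: 28 markings reached so far
depth 4: 42 markings reached so far
target is not among the 42 markings reachable within 4 steps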